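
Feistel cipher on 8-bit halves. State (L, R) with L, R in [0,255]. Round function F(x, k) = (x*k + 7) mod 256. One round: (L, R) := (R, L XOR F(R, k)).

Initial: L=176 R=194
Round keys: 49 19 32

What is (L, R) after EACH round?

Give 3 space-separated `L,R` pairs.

Answer: 194,153 153,160 160,158

Derivation:
Round 1 (k=49): L=194 R=153
Round 2 (k=19): L=153 R=160
Round 3 (k=32): L=160 R=158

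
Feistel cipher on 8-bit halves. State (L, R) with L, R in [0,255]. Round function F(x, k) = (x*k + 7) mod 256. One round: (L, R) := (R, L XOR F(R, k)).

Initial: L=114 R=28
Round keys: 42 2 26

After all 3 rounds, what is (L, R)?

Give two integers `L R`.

Answer: 253 84

Derivation:
Round 1 (k=42): L=28 R=237
Round 2 (k=2): L=237 R=253
Round 3 (k=26): L=253 R=84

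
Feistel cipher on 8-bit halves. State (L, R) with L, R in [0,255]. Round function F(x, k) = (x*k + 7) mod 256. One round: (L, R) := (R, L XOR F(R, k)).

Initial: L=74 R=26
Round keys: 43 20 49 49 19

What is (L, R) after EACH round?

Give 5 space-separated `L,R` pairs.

Answer: 26,47 47,169 169,79 79,143 143,235

Derivation:
Round 1 (k=43): L=26 R=47
Round 2 (k=20): L=47 R=169
Round 3 (k=49): L=169 R=79
Round 4 (k=49): L=79 R=143
Round 5 (k=19): L=143 R=235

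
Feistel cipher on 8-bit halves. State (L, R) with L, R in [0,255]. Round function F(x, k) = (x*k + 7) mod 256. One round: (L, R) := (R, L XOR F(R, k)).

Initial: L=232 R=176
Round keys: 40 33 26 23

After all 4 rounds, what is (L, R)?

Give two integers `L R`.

Round 1 (k=40): L=176 R=111
Round 2 (k=33): L=111 R=230
Round 3 (k=26): L=230 R=12
Round 4 (k=23): L=12 R=253

Answer: 12 253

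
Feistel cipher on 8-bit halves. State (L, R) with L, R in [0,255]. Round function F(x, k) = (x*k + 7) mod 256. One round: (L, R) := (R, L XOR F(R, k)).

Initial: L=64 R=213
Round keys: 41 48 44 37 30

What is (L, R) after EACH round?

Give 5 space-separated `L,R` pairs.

Answer: 213,100 100,18 18,123 123,220 220,180

Derivation:
Round 1 (k=41): L=213 R=100
Round 2 (k=48): L=100 R=18
Round 3 (k=44): L=18 R=123
Round 4 (k=37): L=123 R=220
Round 5 (k=30): L=220 R=180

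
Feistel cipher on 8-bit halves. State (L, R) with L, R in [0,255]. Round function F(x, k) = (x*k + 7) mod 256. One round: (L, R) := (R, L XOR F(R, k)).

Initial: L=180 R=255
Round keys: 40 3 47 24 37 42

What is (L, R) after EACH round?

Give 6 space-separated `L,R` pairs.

Round 1 (k=40): L=255 R=107
Round 2 (k=3): L=107 R=183
Round 3 (k=47): L=183 R=203
Round 4 (k=24): L=203 R=184
Round 5 (k=37): L=184 R=84
Round 6 (k=42): L=84 R=119

Answer: 255,107 107,183 183,203 203,184 184,84 84,119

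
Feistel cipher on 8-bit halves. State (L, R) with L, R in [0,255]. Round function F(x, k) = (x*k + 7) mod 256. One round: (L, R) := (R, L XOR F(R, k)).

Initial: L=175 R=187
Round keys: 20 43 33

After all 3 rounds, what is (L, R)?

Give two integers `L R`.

Round 1 (k=20): L=187 R=12
Round 2 (k=43): L=12 R=176
Round 3 (k=33): L=176 R=187

Answer: 176 187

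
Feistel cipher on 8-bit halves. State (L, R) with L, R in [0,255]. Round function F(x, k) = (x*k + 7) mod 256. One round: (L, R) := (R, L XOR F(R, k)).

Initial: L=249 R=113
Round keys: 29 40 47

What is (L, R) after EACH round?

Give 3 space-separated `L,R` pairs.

Round 1 (k=29): L=113 R=45
Round 2 (k=40): L=45 R=126
Round 3 (k=47): L=126 R=4

Answer: 113,45 45,126 126,4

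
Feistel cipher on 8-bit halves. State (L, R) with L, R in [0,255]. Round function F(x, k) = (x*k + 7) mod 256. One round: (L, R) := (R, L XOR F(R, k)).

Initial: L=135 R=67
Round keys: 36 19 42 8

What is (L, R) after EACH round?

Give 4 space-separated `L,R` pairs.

Answer: 67,244 244,96 96,51 51,255

Derivation:
Round 1 (k=36): L=67 R=244
Round 2 (k=19): L=244 R=96
Round 3 (k=42): L=96 R=51
Round 4 (k=8): L=51 R=255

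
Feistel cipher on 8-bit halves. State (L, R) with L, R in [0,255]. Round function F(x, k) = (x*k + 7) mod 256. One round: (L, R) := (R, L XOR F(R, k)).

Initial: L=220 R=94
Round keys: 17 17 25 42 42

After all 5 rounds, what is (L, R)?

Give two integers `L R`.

Answer: 113 205

Derivation:
Round 1 (k=17): L=94 R=153
Round 2 (k=17): L=153 R=110
Round 3 (k=25): L=110 R=92
Round 4 (k=42): L=92 R=113
Round 5 (k=42): L=113 R=205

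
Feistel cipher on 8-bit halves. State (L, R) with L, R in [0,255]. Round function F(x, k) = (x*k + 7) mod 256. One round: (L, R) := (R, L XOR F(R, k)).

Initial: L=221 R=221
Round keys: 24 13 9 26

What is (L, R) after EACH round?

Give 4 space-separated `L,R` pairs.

Round 1 (k=24): L=221 R=98
Round 2 (k=13): L=98 R=220
Round 3 (k=9): L=220 R=161
Round 4 (k=26): L=161 R=189

Answer: 221,98 98,220 220,161 161,189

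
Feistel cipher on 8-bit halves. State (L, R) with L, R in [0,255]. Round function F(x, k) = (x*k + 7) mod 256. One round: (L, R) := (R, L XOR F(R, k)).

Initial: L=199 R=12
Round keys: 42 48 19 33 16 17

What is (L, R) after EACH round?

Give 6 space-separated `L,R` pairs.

Answer: 12,56 56,139 139,96 96,236 236,167 167,242

Derivation:
Round 1 (k=42): L=12 R=56
Round 2 (k=48): L=56 R=139
Round 3 (k=19): L=139 R=96
Round 4 (k=33): L=96 R=236
Round 5 (k=16): L=236 R=167
Round 6 (k=17): L=167 R=242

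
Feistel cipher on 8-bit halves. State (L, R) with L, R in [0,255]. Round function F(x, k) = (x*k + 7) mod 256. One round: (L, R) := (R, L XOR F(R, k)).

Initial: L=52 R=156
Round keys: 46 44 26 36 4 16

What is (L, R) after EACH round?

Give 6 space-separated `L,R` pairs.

Answer: 156,59 59,183 183,166 166,232 232,1 1,255

Derivation:
Round 1 (k=46): L=156 R=59
Round 2 (k=44): L=59 R=183
Round 3 (k=26): L=183 R=166
Round 4 (k=36): L=166 R=232
Round 5 (k=4): L=232 R=1
Round 6 (k=16): L=1 R=255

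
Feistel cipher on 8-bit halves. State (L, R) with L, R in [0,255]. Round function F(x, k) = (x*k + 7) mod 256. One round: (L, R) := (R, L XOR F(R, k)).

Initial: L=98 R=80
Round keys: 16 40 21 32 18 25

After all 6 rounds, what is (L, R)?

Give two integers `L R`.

Answer: 0 127

Derivation:
Round 1 (k=16): L=80 R=101
Round 2 (k=40): L=101 R=159
Round 3 (k=21): L=159 R=119
Round 4 (k=32): L=119 R=120
Round 5 (k=18): L=120 R=0
Round 6 (k=25): L=0 R=127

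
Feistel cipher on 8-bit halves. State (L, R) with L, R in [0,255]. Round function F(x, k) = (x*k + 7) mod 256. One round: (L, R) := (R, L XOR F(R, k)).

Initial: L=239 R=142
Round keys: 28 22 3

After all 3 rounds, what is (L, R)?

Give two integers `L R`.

Answer: 201 2

Derivation:
Round 1 (k=28): L=142 R=96
Round 2 (k=22): L=96 R=201
Round 3 (k=3): L=201 R=2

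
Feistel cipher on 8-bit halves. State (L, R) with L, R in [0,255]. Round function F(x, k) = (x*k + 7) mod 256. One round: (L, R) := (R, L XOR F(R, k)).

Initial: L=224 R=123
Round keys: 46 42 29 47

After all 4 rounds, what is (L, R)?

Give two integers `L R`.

Round 1 (k=46): L=123 R=193
Round 2 (k=42): L=193 R=202
Round 3 (k=29): L=202 R=40
Round 4 (k=47): L=40 R=149

Answer: 40 149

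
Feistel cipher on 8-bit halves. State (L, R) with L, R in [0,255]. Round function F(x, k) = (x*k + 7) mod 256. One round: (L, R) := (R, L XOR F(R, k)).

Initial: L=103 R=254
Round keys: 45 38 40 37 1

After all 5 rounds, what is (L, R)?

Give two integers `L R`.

Round 1 (k=45): L=254 R=202
Round 2 (k=38): L=202 R=253
Round 3 (k=40): L=253 R=69
Round 4 (k=37): L=69 R=253
Round 5 (k=1): L=253 R=65

Answer: 253 65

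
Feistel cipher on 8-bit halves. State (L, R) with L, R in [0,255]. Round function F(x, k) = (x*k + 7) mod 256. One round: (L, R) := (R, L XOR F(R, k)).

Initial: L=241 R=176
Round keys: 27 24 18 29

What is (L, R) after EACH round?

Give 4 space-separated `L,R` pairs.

Round 1 (k=27): L=176 R=102
Round 2 (k=24): L=102 R=39
Round 3 (k=18): L=39 R=163
Round 4 (k=29): L=163 R=89

Answer: 176,102 102,39 39,163 163,89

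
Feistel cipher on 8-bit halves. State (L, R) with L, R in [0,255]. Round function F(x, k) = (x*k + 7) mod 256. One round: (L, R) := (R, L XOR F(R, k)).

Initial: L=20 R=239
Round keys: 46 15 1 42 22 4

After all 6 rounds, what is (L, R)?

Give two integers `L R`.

Round 1 (k=46): L=239 R=237
Round 2 (k=15): L=237 R=5
Round 3 (k=1): L=5 R=225
Round 4 (k=42): L=225 R=244
Round 5 (k=22): L=244 R=30
Round 6 (k=4): L=30 R=139

Answer: 30 139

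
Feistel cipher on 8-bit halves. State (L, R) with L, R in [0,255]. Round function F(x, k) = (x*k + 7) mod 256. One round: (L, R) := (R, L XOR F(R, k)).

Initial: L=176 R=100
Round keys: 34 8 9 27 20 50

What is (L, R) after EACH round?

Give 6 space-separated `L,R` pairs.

Answer: 100,255 255,155 155,133 133,149 149,46 46,150

Derivation:
Round 1 (k=34): L=100 R=255
Round 2 (k=8): L=255 R=155
Round 3 (k=9): L=155 R=133
Round 4 (k=27): L=133 R=149
Round 5 (k=20): L=149 R=46
Round 6 (k=50): L=46 R=150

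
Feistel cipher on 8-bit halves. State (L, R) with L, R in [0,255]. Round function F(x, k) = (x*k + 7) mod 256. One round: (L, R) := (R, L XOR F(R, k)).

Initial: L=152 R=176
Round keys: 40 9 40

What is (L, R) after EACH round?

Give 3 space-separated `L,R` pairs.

Answer: 176,31 31,174 174,40

Derivation:
Round 1 (k=40): L=176 R=31
Round 2 (k=9): L=31 R=174
Round 3 (k=40): L=174 R=40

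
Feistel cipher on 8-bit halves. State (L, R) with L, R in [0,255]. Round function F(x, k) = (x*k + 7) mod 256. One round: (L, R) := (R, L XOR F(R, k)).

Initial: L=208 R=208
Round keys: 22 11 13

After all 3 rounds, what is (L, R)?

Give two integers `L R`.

Round 1 (k=22): L=208 R=55
Round 2 (k=11): L=55 R=180
Round 3 (k=13): L=180 R=28

Answer: 180 28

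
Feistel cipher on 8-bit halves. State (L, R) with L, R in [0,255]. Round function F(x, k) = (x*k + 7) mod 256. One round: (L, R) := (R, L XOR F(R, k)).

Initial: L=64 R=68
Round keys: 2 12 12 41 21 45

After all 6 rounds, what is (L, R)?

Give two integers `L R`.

Answer: 79 78

Derivation:
Round 1 (k=2): L=68 R=207
Round 2 (k=12): L=207 R=255
Round 3 (k=12): L=255 R=52
Round 4 (k=41): L=52 R=164
Round 5 (k=21): L=164 R=79
Round 6 (k=45): L=79 R=78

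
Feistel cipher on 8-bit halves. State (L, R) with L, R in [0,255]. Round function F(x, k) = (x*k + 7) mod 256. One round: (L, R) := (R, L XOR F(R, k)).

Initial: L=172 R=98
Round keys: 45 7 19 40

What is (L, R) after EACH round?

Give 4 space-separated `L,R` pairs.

Round 1 (k=45): L=98 R=237
Round 2 (k=7): L=237 R=224
Round 3 (k=19): L=224 R=74
Round 4 (k=40): L=74 R=119

Answer: 98,237 237,224 224,74 74,119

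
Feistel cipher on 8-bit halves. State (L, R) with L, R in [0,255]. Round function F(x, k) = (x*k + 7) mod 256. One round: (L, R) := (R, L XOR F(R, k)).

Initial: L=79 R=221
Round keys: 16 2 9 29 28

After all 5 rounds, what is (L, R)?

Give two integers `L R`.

Answer: 118 54

Derivation:
Round 1 (k=16): L=221 R=152
Round 2 (k=2): L=152 R=234
Round 3 (k=9): L=234 R=217
Round 4 (k=29): L=217 R=118
Round 5 (k=28): L=118 R=54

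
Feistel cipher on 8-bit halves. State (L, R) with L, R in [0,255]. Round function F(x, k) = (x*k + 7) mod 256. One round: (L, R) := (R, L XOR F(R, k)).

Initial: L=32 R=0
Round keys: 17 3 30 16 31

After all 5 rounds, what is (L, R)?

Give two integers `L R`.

Round 1 (k=17): L=0 R=39
Round 2 (k=3): L=39 R=124
Round 3 (k=30): L=124 R=168
Round 4 (k=16): L=168 R=251
Round 5 (k=31): L=251 R=196

Answer: 251 196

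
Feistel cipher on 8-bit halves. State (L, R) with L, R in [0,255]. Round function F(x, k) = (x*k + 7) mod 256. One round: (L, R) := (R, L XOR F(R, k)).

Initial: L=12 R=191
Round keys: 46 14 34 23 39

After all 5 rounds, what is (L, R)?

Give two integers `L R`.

Round 1 (k=46): L=191 R=85
Round 2 (k=14): L=85 R=18
Round 3 (k=34): L=18 R=62
Round 4 (k=23): L=62 R=139
Round 5 (k=39): L=139 R=10

Answer: 139 10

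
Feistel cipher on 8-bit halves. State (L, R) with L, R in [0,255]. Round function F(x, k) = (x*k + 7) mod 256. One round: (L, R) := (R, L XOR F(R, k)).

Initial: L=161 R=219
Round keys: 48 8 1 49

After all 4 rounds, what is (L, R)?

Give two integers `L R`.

Round 1 (k=48): L=219 R=182
Round 2 (k=8): L=182 R=108
Round 3 (k=1): L=108 R=197
Round 4 (k=49): L=197 R=208

Answer: 197 208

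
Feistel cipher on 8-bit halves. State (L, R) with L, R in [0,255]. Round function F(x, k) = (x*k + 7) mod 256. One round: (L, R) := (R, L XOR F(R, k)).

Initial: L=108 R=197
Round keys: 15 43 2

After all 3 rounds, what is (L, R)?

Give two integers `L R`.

Round 1 (k=15): L=197 R=254
Round 2 (k=43): L=254 R=116
Round 3 (k=2): L=116 R=17

Answer: 116 17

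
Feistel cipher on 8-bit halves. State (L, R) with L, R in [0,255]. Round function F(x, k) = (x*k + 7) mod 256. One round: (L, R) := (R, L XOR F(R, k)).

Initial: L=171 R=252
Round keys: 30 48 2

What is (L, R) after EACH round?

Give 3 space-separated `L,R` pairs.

Round 1 (k=30): L=252 R=36
Round 2 (k=48): L=36 R=59
Round 3 (k=2): L=59 R=89

Answer: 252,36 36,59 59,89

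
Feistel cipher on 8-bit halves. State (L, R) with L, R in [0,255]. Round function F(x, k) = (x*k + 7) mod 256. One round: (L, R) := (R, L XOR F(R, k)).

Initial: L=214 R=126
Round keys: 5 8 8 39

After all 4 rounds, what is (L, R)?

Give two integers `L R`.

Answer: 164 34

Derivation:
Round 1 (k=5): L=126 R=171
Round 2 (k=8): L=171 R=33
Round 3 (k=8): L=33 R=164
Round 4 (k=39): L=164 R=34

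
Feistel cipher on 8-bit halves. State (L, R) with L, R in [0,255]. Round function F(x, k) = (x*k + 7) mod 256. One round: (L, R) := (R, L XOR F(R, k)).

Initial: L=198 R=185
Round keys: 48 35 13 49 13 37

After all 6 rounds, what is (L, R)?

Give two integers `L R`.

Round 1 (k=48): L=185 R=113
Round 2 (k=35): L=113 R=195
Round 3 (k=13): L=195 R=159
Round 4 (k=49): L=159 R=181
Round 5 (k=13): L=181 R=167
Round 6 (k=37): L=167 R=159

Answer: 167 159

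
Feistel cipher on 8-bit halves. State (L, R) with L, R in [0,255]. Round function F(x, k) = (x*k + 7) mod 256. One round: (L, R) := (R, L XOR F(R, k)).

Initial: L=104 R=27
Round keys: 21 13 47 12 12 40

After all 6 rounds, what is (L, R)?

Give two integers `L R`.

Round 1 (k=21): L=27 R=86
Round 2 (k=13): L=86 R=126
Round 3 (k=47): L=126 R=127
Round 4 (k=12): L=127 R=133
Round 5 (k=12): L=133 R=60
Round 6 (k=40): L=60 R=226

Answer: 60 226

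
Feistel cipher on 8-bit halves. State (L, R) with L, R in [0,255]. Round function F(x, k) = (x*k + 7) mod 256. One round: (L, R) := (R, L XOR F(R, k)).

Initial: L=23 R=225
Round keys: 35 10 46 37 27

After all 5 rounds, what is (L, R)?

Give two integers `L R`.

Answer: 81 184

Derivation:
Round 1 (k=35): L=225 R=221
Round 2 (k=10): L=221 R=72
Round 3 (k=46): L=72 R=42
Round 4 (k=37): L=42 R=81
Round 5 (k=27): L=81 R=184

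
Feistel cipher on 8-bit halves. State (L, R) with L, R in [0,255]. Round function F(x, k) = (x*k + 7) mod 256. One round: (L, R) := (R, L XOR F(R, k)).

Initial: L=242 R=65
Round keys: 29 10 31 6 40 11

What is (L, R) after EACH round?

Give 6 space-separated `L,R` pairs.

Answer: 65,150 150,162 162,51 51,155 155,12 12,16

Derivation:
Round 1 (k=29): L=65 R=150
Round 2 (k=10): L=150 R=162
Round 3 (k=31): L=162 R=51
Round 4 (k=6): L=51 R=155
Round 5 (k=40): L=155 R=12
Round 6 (k=11): L=12 R=16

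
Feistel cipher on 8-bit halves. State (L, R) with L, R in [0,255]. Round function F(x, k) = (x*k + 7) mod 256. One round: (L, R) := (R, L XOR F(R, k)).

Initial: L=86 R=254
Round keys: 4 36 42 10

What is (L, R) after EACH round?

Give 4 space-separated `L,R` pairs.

Answer: 254,169 169,53 53,16 16,146

Derivation:
Round 1 (k=4): L=254 R=169
Round 2 (k=36): L=169 R=53
Round 3 (k=42): L=53 R=16
Round 4 (k=10): L=16 R=146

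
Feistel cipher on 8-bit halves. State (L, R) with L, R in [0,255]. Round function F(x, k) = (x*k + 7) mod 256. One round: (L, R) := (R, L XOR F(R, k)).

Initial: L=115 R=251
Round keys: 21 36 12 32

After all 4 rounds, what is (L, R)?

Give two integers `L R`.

Answer: 106 231

Derivation:
Round 1 (k=21): L=251 R=237
Round 2 (k=36): L=237 R=160
Round 3 (k=12): L=160 R=106
Round 4 (k=32): L=106 R=231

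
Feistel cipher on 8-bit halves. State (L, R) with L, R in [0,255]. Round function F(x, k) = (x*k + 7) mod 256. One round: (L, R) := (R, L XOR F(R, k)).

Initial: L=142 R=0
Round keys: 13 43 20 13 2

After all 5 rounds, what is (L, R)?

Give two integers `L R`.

Round 1 (k=13): L=0 R=137
Round 2 (k=43): L=137 R=10
Round 3 (k=20): L=10 R=70
Round 4 (k=13): L=70 R=159
Round 5 (k=2): L=159 R=3

Answer: 159 3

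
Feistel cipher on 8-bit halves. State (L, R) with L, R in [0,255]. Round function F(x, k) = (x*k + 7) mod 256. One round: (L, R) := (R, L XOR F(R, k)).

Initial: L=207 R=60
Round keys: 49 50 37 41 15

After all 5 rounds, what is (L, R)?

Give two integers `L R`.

Answer: 82 79

Derivation:
Round 1 (k=49): L=60 R=76
Round 2 (k=50): L=76 R=227
Round 3 (k=37): L=227 R=154
Round 4 (k=41): L=154 R=82
Round 5 (k=15): L=82 R=79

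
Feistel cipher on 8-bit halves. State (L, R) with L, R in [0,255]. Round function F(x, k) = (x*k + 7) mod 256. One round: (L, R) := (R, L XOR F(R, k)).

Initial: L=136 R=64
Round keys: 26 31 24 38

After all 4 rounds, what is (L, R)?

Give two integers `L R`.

Round 1 (k=26): L=64 R=15
Round 2 (k=31): L=15 R=152
Round 3 (k=24): L=152 R=72
Round 4 (k=38): L=72 R=47

Answer: 72 47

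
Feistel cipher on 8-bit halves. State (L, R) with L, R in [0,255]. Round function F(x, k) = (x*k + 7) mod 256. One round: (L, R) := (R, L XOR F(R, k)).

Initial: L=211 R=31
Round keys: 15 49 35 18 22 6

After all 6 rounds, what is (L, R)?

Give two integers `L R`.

Answer: 122 223

Derivation:
Round 1 (k=15): L=31 R=11
Round 2 (k=49): L=11 R=61
Round 3 (k=35): L=61 R=85
Round 4 (k=18): L=85 R=60
Round 5 (k=22): L=60 R=122
Round 6 (k=6): L=122 R=223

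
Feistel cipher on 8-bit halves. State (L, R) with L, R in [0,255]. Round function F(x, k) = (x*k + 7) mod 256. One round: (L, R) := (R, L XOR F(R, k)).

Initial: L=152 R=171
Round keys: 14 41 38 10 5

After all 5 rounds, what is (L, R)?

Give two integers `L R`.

Round 1 (k=14): L=171 R=249
Round 2 (k=41): L=249 R=67
Round 3 (k=38): L=67 R=0
Round 4 (k=10): L=0 R=68
Round 5 (k=5): L=68 R=91

Answer: 68 91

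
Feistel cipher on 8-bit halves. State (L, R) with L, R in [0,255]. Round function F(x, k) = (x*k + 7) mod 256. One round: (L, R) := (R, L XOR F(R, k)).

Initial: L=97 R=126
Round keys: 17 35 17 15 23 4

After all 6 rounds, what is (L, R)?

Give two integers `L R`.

Round 1 (k=17): L=126 R=4
Round 2 (k=35): L=4 R=237
Round 3 (k=17): L=237 R=192
Round 4 (k=15): L=192 R=170
Round 5 (k=23): L=170 R=141
Round 6 (k=4): L=141 R=145

Answer: 141 145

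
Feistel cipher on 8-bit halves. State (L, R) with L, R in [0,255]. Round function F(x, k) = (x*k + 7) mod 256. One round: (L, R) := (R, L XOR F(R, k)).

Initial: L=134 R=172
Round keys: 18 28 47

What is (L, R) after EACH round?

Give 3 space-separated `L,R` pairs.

Answer: 172,153 153,111 111,241

Derivation:
Round 1 (k=18): L=172 R=153
Round 2 (k=28): L=153 R=111
Round 3 (k=47): L=111 R=241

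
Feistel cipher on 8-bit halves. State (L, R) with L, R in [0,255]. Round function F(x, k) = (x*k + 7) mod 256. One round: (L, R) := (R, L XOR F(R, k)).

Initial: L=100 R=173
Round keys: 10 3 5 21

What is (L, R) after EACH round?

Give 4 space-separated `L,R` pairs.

Round 1 (k=10): L=173 R=173
Round 2 (k=3): L=173 R=163
Round 3 (k=5): L=163 R=155
Round 4 (k=21): L=155 R=29

Answer: 173,173 173,163 163,155 155,29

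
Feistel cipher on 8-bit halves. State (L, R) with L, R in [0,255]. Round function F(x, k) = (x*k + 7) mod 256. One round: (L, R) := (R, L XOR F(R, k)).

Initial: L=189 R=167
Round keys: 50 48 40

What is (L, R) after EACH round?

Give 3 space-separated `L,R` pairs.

Round 1 (k=50): L=167 R=24
Round 2 (k=48): L=24 R=32
Round 3 (k=40): L=32 R=31

Answer: 167,24 24,32 32,31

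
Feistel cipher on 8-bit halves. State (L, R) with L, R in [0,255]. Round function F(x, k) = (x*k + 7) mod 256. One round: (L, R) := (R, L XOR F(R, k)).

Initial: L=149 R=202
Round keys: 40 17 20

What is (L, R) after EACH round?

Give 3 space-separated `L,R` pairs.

Round 1 (k=40): L=202 R=2
Round 2 (k=17): L=2 R=227
Round 3 (k=20): L=227 R=193

Answer: 202,2 2,227 227,193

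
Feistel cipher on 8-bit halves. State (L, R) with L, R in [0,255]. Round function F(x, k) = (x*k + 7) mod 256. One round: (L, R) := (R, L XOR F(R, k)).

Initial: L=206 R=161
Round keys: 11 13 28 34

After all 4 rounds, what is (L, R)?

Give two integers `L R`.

Answer: 67 95

Derivation:
Round 1 (k=11): L=161 R=60
Round 2 (k=13): L=60 R=178
Round 3 (k=28): L=178 R=67
Round 4 (k=34): L=67 R=95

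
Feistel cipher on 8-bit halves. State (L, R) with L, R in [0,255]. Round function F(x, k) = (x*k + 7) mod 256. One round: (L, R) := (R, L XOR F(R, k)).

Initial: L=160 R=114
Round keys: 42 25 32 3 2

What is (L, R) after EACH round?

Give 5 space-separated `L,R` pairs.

Answer: 114,27 27,216 216,28 28,131 131,17

Derivation:
Round 1 (k=42): L=114 R=27
Round 2 (k=25): L=27 R=216
Round 3 (k=32): L=216 R=28
Round 4 (k=3): L=28 R=131
Round 5 (k=2): L=131 R=17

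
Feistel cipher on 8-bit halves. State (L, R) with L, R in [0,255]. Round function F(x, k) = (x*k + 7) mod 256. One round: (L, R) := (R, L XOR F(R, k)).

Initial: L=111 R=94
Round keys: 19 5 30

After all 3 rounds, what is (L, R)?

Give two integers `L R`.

Round 1 (k=19): L=94 R=110
Round 2 (k=5): L=110 R=115
Round 3 (k=30): L=115 R=239

Answer: 115 239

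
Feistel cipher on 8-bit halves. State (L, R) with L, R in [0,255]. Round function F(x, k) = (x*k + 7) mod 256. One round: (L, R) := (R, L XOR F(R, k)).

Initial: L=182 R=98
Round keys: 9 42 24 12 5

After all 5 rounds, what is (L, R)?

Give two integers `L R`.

Round 1 (k=9): L=98 R=207
Round 2 (k=42): L=207 R=159
Round 3 (k=24): L=159 R=32
Round 4 (k=12): L=32 R=24
Round 5 (k=5): L=24 R=95

Answer: 24 95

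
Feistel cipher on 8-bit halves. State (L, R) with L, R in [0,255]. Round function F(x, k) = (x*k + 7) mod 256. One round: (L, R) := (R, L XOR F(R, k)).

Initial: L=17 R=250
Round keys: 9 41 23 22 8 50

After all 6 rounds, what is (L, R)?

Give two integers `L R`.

Round 1 (k=9): L=250 R=192
Round 2 (k=41): L=192 R=61
Round 3 (k=23): L=61 R=66
Round 4 (k=22): L=66 R=142
Round 5 (k=8): L=142 R=53
Round 6 (k=50): L=53 R=239

Answer: 53 239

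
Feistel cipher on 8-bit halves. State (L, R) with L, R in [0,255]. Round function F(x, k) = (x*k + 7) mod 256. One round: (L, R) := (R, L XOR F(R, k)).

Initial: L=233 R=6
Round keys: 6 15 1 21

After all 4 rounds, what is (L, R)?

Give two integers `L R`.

Answer: 168 172

Derivation:
Round 1 (k=6): L=6 R=194
Round 2 (k=15): L=194 R=99
Round 3 (k=1): L=99 R=168
Round 4 (k=21): L=168 R=172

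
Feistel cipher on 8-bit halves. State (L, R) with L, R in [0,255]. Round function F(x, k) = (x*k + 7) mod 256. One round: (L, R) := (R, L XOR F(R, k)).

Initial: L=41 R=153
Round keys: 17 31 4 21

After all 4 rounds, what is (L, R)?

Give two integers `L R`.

Round 1 (k=17): L=153 R=25
Round 2 (k=31): L=25 R=151
Round 3 (k=4): L=151 R=122
Round 4 (k=21): L=122 R=158

Answer: 122 158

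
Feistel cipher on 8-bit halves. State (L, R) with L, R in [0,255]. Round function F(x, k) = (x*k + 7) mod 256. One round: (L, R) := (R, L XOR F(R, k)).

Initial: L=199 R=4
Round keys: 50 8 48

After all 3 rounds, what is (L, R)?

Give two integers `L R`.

Answer: 67 159

Derivation:
Round 1 (k=50): L=4 R=8
Round 2 (k=8): L=8 R=67
Round 3 (k=48): L=67 R=159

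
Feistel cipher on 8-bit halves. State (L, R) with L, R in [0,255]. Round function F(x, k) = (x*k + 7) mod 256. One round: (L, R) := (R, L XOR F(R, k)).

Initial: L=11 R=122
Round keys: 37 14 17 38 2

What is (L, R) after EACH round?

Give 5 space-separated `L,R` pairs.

Answer: 122,162 162,153 153,146 146,42 42,201

Derivation:
Round 1 (k=37): L=122 R=162
Round 2 (k=14): L=162 R=153
Round 3 (k=17): L=153 R=146
Round 4 (k=38): L=146 R=42
Round 5 (k=2): L=42 R=201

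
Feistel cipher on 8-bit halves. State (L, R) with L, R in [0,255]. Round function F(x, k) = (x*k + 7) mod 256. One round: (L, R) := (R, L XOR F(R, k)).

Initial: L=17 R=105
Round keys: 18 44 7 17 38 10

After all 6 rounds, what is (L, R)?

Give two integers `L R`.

Round 1 (k=18): L=105 R=120
Round 2 (k=44): L=120 R=206
Round 3 (k=7): L=206 R=209
Round 4 (k=17): L=209 R=38
Round 5 (k=38): L=38 R=122
Round 6 (k=10): L=122 R=237

Answer: 122 237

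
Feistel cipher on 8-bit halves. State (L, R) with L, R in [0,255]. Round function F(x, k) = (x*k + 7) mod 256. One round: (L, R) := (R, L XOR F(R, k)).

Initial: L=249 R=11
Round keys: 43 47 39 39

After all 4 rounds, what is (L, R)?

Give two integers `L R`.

Answer: 163 73

Derivation:
Round 1 (k=43): L=11 R=25
Round 2 (k=47): L=25 R=149
Round 3 (k=39): L=149 R=163
Round 4 (k=39): L=163 R=73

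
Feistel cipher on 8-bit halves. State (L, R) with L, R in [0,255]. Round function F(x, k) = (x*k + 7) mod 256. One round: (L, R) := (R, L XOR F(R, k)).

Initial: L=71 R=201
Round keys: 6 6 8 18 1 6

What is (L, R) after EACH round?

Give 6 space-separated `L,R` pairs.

Answer: 201,250 250,42 42,173 173,27 27,143 143,122

Derivation:
Round 1 (k=6): L=201 R=250
Round 2 (k=6): L=250 R=42
Round 3 (k=8): L=42 R=173
Round 4 (k=18): L=173 R=27
Round 5 (k=1): L=27 R=143
Round 6 (k=6): L=143 R=122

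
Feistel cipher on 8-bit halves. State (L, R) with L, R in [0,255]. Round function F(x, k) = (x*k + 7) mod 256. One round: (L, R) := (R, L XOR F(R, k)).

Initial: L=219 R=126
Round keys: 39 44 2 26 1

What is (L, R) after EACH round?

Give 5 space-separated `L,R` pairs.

Answer: 126,226 226,161 161,171 171,196 196,96

Derivation:
Round 1 (k=39): L=126 R=226
Round 2 (k=44): L=226 R=161
Round 3 (k=2): L=161 R=171
Round 4 (k=26): L=171 R=196
Round 5 (k=1): L=196 R=96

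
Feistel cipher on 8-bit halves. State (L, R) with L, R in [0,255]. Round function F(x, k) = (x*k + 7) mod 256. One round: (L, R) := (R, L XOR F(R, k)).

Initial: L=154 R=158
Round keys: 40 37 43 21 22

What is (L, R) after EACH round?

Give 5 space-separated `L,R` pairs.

Round 1 (k=40): L=158 R=45
Round 2 (k=37): L=45 R=22
Round 3 (k=43): L=22 R=148
Round 4 (k=21): L=148 R=61
Round 5 (k=22): L=61 R=209

Answer: 158,45 45,22 22,148 148,61 61,209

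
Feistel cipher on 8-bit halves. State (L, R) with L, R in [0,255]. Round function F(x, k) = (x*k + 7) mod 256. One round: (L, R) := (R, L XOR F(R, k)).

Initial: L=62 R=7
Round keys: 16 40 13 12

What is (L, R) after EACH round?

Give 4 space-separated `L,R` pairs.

Answer: 7,73 73,104 104,6 6,39

Derivation:
Round 1 (k=16): L=7 R=73
Round 2 (k=40): L=73 R=104
Round 3 (k=13): L=104 R=6
Round 4 (k=12): L=6 R=39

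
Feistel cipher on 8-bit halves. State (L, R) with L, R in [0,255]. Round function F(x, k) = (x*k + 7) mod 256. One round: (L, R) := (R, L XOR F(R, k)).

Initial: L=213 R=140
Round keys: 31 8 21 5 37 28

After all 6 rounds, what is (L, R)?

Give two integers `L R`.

Answer: 243 23

Derivation:
Round 1 (k=31): L=140 R=46
Round 2 (k=8): L=46 R=251
Round 3 (k=21): L=251 R=176
Round 4 (k=5): L=176 R=140
Round 5 (k=37): L=140 R=243
Round 6 (k=28): L=243 R=23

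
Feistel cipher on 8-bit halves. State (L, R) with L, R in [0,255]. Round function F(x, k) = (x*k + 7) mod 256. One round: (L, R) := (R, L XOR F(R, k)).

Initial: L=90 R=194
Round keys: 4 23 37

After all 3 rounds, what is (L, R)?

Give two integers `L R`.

Round 1 (k=4): L=194 R=85
Round 2 (k=23): L=85 R=104
Round 3 (k=37): L=104 R=90

Answer: 104 90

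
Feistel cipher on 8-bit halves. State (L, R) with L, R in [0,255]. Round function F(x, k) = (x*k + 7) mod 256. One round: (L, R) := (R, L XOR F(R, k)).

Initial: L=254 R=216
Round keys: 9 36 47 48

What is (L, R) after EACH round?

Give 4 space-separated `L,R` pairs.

Round 1 (k=9): L=216 R=97
Round 2 (k=36): L=97 R=115
Round 3 (k=47): L=115 R=69
Round 4 (k=48): L=69 R=132

Answer: 216,97 97,115 115,69 69,132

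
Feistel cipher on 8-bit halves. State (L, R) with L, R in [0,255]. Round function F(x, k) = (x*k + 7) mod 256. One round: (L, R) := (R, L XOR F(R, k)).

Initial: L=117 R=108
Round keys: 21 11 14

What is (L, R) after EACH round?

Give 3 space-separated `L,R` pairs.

Answer: 108,150 150,21 21,187

Derivation:
Round 1 (k=21): L=108 R=150
Round 2 (k=11): L=150 R=21
Round 3 (k=14): L=21 R=187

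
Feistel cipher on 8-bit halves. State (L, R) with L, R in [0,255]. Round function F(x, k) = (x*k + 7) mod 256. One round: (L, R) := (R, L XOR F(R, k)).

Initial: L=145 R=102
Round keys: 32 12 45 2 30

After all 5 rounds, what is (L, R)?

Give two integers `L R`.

Round 1 (k=32): L=102 R=86
Round 2 (k=12): L=86 R=105
Round 3 (k=45): L=105 R=42
Round 4 (k=2): L=42 R=50
Round 5 (k=30): L=50 R=201

Answer: 50 201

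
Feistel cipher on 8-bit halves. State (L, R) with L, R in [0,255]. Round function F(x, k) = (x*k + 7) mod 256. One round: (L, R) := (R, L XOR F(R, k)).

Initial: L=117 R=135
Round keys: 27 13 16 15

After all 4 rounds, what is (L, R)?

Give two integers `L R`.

Answer: 6 98

Derivation:
Round 1 (k=27): L=135 R=49
Round 2 (k=13): L=49 R=3
Round 3 (k=16): L=3 R=6
Round 4 (k=15): L=6 R=98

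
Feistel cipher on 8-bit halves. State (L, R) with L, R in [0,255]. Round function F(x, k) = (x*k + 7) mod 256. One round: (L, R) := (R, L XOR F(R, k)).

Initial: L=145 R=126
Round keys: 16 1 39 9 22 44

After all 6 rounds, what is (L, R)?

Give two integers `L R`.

Round 1 (k=16): L=126 R=118
Round 2 (k=1): L=118 R=3
Round 3 (k=39): L=3 R=10
Round 4 (k=9): L=10 R=98
Round 5 (k=22): L=98 R=121
Round 6 (k=44): L=121 R=177

Answer: 121 177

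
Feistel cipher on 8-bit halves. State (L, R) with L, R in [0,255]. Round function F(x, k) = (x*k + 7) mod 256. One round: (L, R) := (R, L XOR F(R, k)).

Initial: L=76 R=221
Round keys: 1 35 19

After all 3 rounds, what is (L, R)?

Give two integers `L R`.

Answer: 34 37

Derivation:
Round 1 (k=1): L=221 R=168
Round 2 (k=35): L=168 R=34
Round 3 (k=19): L=34 R=37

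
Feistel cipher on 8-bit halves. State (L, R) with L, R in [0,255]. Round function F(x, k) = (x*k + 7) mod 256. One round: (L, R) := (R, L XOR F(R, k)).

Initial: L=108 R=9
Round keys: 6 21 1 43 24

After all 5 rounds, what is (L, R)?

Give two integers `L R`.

Answer: 35 178

Derivation:
Round 1 (k=6): L=9 R=81
Round 2 (k=21): L=81 R=165
Round 3 (k=1): L=165 R=253
Round 4 (k=43): L=253 R=35
Round 5 (k=24): L=35 R=178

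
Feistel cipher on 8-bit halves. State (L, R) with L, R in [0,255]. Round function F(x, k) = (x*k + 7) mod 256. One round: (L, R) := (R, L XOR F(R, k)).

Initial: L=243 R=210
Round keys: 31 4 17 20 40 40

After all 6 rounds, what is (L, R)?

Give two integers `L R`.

Answer: 117 45

Derivation:
Round 1 (k=31): L=210 R=134
Round 2 (k=4): L=134 R=205
Round 3 (k=17): L=205 R=34
Round 4 (k=20): L=34 R=98
Round 5 (k=40): L=98 R=117
Round 6 (k=40): L=117 R=45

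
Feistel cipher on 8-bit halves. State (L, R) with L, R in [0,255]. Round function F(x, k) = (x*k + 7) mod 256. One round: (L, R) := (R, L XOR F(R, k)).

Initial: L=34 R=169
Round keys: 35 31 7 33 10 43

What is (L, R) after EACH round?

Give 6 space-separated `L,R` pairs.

Round 1 (k=35): L=169 R=0
Round 2 (k=31): L=0 R=174
Round 3 (k=7): L=174 R=201
Round 4 (k=33): L=201 R=94
Round 5 (k=10): L=94 R=122
Round 6 (k=43): L=122 R=219

Answer: 169,0 0,174 174,201 201,94 94,122 122,219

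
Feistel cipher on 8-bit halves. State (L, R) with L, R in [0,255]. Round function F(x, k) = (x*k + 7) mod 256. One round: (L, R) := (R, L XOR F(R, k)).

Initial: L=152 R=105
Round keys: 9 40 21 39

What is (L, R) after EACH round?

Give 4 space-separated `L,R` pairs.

Round 1 (k=9): L=105 R=32
Round 2 (k=40): L=32 R=110
Round 3 (k=21): L=110 R=45
Round 4 (k=39): L=45 R=140

Answer: 105,32 32,110 110,45 45,140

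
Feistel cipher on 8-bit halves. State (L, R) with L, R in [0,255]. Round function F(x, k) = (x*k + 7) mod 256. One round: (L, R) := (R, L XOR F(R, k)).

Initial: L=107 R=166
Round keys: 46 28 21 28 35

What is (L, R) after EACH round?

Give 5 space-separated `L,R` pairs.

Round 1 (k=46): L=166 R=176
Round 2 (k=28): L=176 R=225
Round 3 (k=21): L=225 R=204
Round 4 (k=28): L=204 R=182
Round 5 (k=35): L=182 R=37

Answer: 166,176 176,225 225,204 204,182 182,37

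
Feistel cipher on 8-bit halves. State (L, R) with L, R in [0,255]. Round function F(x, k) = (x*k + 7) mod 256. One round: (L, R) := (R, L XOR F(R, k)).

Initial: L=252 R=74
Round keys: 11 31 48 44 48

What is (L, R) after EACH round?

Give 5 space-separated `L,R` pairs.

Answer: 74,201 201,20 20,14 14,123 123,25

Derivation:
Round 1 (k=11): L=74 R=201
Round 2 (k=31): L=201 R=20
Round 3 (k=48): L=20 R=14
Round 4 (k=44): L=14 R=123
Round 5 (k=48): L=123 R=25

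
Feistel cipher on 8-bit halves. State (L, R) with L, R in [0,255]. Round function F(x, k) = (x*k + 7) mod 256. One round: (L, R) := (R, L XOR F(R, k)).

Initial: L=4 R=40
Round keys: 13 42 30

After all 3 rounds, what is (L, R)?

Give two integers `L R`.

Answer: 253 166

Derivation:
Round 1 (k=13): L=40 R=11
Round 2 (k=42): L=11 R=253
Round 3 (k=30): L=253 R=166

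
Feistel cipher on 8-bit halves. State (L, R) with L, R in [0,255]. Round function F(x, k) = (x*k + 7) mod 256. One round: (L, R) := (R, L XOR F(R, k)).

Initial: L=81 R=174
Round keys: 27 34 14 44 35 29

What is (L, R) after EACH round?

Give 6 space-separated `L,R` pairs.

Round 1 (k=27): L=174 R=48
Round 2 (k=34): L=48 R=201
Round 3 (k=14): L=201 R=53
Round 4 (k=44): L=53 R=234
Round 5 (k=35): L=234 R=48
Round 6 (k=29): L=48 R=157

Answer: 174,48 48,201 201,53 53,234 234,48 48,157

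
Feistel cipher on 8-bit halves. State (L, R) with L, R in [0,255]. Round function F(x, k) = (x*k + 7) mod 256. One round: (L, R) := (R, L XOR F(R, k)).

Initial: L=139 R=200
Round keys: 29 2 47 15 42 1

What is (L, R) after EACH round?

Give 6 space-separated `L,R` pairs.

Answer: 200,36 36,135 135,244 244,212 212,59 59,150

Derivation:
Round 1 (k=29): L=200 R=36
Round 2 (k=2): L=36 R=135
Round 3 (k=47): L=135 R=244
Round 4 (k=15): L=244 R=212
Round 5 (k=42): L=212 R=59
Round 6 (k=1): L=59 R=150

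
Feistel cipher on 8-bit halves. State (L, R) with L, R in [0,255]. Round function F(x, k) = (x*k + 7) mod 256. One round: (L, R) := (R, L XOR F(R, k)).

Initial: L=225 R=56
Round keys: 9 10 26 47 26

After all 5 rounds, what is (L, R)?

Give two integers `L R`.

Round 1 (k=9): L=56 R=30
Round 2 (k=10): L=30 R=11
Round 3 (k=26): L=11 R=59
Round 4 (k=47): L=59 R=215
Round 5 (k=26): L=215 R=230

Answer: 215 230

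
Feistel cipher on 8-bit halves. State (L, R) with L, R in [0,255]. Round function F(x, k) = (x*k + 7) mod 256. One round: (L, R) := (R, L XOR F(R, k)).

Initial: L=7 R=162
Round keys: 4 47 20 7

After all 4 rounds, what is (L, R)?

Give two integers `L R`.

Answer: 195 1

Derivation:
Round 1 (k=4): L=162 R=136
Round 2 (k=47): L=136 R=93
Round 3 (k=20): L=93 R=195
Round 4 (k=7): L=195 R=1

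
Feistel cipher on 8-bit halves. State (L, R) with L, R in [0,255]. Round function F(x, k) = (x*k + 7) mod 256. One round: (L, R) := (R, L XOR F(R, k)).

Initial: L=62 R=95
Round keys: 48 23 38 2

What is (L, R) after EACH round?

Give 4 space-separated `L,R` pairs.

Round 1 (k=48): L=95 R=233
Round 2 (k=23): L=233 R=169
Round 3 (k=38): L=169 R=244
Round 4 (k=2): L=244 R=70

Answer: 95,233 233,169 169,244 244,70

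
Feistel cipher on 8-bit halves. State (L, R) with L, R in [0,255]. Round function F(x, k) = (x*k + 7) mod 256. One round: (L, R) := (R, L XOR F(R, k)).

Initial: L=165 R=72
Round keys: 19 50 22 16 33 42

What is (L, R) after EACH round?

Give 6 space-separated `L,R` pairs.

Round 1 (k=19): L=72 R=250
Round 2 (k=50): L=250 R=147
Round 3 (k=22): L=147 R=83
Round 4 (k=16): L=83 R=164
Round 5 (k=33): L=164 R=120
Round 6 (k=42): L=120 R=19

Answer: 72,250 250,147 147,83 83,164 164,120 120,19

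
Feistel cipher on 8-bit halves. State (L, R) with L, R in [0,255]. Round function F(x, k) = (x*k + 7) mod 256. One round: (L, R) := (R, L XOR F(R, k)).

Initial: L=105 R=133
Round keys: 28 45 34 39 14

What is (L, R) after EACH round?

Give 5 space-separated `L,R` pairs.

Answer: 133,250 250,124 124,133 133,54 54,126

Derivation:
Round 1 (k=28): L=133 R=250
Round 2 (k=45): L=250 R=124
Round 3 (k=34): L=124 R=133
Round 4 (k=39): L=133 R=54
Round 5 (k=14): L=54 R=126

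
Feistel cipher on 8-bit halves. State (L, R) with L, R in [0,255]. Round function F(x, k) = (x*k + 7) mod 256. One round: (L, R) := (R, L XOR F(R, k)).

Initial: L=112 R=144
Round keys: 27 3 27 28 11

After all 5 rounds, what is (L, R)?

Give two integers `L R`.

Answer: 27 124

Derivation:
Round 1 (k=27): L=144 R=71
Round 2 (k=3): L=71 R=76
Round 3 (k=27): L=76 R=76
Round 4 (k=28): L=76 R=27
Round 5 (k=11): L=27 R=124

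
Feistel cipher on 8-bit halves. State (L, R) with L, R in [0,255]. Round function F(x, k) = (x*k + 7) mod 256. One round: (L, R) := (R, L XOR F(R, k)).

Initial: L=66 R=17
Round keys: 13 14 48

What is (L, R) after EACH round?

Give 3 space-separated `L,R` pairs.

Round 1 (k=13): L=17 R=166
Round 2 (k=14): L=166 R=10
Round 3 (k=48): L=10 R=65

Answer: 17,166 166,10 10,65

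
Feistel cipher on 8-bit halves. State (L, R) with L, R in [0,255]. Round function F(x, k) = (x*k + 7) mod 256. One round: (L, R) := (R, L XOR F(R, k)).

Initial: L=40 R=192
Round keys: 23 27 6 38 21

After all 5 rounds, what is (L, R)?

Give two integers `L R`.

Round 1 (k=23): L=192 R=111
Round 2 (k=27): L=111 R=124
Round 3 (k=6): L=124 R=128
Round 4 (k=38): L=128 R=123
Round 5 (k=21): L=123 R=158

Answer: 123 158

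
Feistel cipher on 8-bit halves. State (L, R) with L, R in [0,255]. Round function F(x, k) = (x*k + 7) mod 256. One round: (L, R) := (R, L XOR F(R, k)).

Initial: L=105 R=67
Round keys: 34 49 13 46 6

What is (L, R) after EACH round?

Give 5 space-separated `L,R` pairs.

Round 1 (k=34): L=67 R=132
Round 2 (k=49): L=132 R=8
Round 3 (k=13): L=8 R=235
Round 4 (k=46): L=235 R=73
Round 5 (k=6): L=73 R=86

Answer: 67,132 132,8 8,235 235,73 73,86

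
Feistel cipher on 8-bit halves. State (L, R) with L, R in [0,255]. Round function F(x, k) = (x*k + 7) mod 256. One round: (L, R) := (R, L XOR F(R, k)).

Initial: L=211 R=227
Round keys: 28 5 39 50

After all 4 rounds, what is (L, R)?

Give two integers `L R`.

Round 1 (k=28): L=227 R=8
Round 2 (k=5): L=8 R=204
Round 3 (k=39): L=204 R=19
Round 4 (k=50): L=19 R=113

Answer: 19 113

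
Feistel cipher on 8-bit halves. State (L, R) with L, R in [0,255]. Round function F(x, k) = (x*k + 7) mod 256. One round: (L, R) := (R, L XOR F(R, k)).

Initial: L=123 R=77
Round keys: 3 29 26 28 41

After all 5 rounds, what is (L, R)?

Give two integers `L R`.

Round 1 (k=3): L=77 R=149
Round 2 (k=29): L=149 R=165
Round 3 (k=26): L=165 R=92
Round 4 (k=28): L=92 R=178
Round 5 (k=41): L=178 R=213

Answer: 178 213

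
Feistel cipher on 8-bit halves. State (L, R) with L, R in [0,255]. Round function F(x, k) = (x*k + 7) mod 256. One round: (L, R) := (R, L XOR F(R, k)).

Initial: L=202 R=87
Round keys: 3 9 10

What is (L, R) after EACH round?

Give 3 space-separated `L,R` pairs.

Answer: 87,198 198,170 170,109

Derivation:
Round 1 (k=3): L=87 R=198
Round 2 (k=9): L=198 R=170
Round 3 (k=10): L=170 R=109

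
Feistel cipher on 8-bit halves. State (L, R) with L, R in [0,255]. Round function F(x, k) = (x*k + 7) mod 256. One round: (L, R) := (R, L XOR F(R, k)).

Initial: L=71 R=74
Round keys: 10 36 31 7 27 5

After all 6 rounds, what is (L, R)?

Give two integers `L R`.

Answer: 13 132

Derivation:
Round 1 (k=10): L=74 R=172
Round 2 (k=36): L=172 R=125
Round 3 (k=31): L=125 R=134
Round 4 (k=7): L=134 R=204
Round 5 (k=27): L=204 R=13
Round 6 (k=5): L=13 R=132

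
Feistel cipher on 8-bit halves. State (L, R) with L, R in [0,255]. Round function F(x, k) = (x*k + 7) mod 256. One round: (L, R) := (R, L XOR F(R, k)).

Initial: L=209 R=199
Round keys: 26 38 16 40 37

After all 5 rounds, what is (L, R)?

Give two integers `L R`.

Round 1 (k=26): L=199 R=236
Round 2 (k=38): L=236 R=200
Round 3 (k=16): L=200 R=107
Round 4 (k=40): L=107 R=119
Round 5 (k=37): L=119 R=81

Answer: 119 81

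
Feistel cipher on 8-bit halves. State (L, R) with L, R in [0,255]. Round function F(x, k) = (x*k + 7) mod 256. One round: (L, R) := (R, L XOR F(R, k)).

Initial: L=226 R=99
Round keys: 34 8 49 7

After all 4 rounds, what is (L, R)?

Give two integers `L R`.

Answer: 172 167

Derivation:
Round 1 (k=34): L=99 R=207
Round 2 (k=8): L=207 R=28
Round 3 (k=49): L=28 R=172
Round 4 (k=7): L=172 R=167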